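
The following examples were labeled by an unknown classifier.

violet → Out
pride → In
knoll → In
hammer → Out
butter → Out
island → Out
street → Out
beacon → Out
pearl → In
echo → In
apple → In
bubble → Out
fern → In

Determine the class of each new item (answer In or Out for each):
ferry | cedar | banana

All 'In' examples share one property — length ≤ 5 — and every 'Out' example lacks it.

In, In, Out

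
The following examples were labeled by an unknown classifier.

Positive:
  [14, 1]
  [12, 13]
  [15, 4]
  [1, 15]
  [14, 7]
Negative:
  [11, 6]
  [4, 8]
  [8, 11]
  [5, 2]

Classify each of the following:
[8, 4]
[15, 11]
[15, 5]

Negative, Positive, Positive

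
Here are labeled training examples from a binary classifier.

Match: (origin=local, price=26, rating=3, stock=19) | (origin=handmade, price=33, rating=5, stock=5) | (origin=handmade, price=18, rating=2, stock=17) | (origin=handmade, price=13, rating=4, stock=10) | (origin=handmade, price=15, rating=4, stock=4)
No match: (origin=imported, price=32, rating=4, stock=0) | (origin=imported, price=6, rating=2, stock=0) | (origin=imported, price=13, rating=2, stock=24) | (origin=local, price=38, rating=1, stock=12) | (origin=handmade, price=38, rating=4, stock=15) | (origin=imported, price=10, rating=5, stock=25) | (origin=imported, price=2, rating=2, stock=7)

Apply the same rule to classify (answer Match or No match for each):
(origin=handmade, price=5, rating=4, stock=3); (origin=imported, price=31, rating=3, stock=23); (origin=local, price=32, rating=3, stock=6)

Every 'Match' example satisfies: origin is not imported AND price ≤ 33. None of the 'No match' examples do.

Match, No match, Match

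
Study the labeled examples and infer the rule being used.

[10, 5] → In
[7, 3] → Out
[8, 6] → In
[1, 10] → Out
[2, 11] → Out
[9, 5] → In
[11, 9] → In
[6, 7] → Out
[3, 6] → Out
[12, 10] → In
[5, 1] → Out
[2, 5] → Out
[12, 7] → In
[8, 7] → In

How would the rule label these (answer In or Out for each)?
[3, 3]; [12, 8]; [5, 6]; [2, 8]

Out, In, Out, Out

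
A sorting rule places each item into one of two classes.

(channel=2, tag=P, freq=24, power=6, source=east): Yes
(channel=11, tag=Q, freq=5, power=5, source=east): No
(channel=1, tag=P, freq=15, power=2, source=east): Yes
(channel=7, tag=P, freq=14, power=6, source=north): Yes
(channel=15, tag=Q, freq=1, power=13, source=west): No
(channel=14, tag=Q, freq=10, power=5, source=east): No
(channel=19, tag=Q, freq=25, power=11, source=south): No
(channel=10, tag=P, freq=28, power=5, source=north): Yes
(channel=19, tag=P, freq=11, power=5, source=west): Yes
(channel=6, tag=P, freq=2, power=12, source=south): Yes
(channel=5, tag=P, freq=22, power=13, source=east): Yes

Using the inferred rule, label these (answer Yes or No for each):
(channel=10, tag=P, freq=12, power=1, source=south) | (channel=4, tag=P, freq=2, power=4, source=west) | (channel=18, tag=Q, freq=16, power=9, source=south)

The rule appears to be: tag is P.

Yes, Yes, No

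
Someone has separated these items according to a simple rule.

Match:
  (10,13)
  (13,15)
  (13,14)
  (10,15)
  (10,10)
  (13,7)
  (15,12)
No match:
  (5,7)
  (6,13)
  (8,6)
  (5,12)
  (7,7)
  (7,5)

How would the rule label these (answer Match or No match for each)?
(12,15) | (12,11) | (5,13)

Match, Match, No match

The pattern is that an item is 'Match' exactly when: sum ≥ 20.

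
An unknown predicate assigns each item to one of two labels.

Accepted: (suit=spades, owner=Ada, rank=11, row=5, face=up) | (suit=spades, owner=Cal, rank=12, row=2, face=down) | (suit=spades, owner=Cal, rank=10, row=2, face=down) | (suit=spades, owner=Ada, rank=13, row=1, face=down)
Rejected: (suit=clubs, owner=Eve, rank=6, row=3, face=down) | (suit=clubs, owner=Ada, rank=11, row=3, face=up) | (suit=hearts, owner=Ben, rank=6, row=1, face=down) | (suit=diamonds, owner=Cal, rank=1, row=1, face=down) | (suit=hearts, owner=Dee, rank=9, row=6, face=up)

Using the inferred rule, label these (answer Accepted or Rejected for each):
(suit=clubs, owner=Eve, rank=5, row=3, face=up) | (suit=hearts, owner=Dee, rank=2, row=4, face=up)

Every 'Accepted' example satisfies: suit is spades. None of the 'Rejected' examples do.
(suit=clubs, owner=Eve, rank=5, row=3, face=up) → suit is clubs → Rejected.
(suit=hearts, owner=Dee, rank=2, row=4, face=up) → suit is hearts → Rejected.

Rejected, Rejected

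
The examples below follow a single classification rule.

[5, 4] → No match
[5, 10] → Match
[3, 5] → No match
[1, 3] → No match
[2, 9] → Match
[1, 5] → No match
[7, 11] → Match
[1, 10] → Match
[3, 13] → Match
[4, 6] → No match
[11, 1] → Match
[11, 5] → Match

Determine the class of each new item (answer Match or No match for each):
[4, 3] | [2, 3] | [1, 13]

No match, No match, Match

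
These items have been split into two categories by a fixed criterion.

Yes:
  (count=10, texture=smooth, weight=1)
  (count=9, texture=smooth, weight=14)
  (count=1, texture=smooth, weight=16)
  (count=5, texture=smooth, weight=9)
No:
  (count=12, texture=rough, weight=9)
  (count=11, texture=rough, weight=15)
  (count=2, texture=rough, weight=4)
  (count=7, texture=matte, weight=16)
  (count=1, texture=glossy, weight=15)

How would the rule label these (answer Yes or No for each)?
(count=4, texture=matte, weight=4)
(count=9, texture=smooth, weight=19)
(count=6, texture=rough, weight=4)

No, Yes, No

All 'Yes' examples share one property — texture is smooth — and every 'No' example lacks it.
(count=4, texture=matte, weight=4): texture is matte, fails the rule → No. (count=9, texture=smooth, weight=19): texture is smooth, has this property → Yes. (count=6, texture=rough, weight=4): texture is rough, fails the rule → No.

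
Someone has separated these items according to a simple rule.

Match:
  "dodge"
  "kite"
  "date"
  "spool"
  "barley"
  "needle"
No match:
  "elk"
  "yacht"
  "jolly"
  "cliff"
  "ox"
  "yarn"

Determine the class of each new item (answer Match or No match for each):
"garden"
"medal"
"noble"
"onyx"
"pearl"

Match, Match, Match, No match, Match

The simplest hypothesis consistent with all the labels is: has ≥ 2 vowels.
"garden" — 2 vowels, hence Match.
"medal" — 2 vowels, hence Match.
"noble" — 2 vowels, hence Match.
"onyx" — 1 vowel, hence No match.
"pearl" — 2 vowels, hence Match.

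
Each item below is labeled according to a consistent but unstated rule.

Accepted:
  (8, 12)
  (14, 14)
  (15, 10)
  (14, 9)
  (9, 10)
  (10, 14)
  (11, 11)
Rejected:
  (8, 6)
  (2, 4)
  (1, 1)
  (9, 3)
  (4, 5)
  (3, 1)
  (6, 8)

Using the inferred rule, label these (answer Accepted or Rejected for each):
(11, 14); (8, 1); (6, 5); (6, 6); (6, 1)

The simplest hypothesis consistent with all the labels is: sum ≥ 19.
Accepted: (11, 14), since 11+14 = 25.
Rejected: (8, 1), since 8+1 = 9.
Rejected: (6, 5), since 6+5 = 11.
Rejected: (6, 6), since 6+6 = 12.
Rejected: (6, 1), since 6+1 = 7.

Accepted, Rejected, Rejected, Rejected, Rejected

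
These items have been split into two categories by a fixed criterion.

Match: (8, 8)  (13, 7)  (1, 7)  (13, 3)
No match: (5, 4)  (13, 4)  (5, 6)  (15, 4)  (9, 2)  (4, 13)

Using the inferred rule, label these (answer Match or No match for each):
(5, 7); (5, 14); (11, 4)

Match, No match, No match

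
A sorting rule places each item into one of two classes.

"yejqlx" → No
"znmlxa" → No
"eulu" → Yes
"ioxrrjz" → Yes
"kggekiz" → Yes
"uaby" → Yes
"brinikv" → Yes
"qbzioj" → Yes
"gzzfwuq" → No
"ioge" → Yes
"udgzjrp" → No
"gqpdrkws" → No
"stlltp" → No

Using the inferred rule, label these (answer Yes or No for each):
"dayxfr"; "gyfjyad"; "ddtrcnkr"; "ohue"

No, No, No, Yes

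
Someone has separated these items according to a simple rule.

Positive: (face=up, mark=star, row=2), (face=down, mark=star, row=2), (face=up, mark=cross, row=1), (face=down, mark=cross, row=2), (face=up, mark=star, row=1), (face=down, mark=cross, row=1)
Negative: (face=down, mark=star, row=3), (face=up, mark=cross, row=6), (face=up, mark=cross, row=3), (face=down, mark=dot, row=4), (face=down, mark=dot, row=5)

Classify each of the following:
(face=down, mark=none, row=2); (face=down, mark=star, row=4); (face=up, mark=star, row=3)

Positive, Negative, Negative

The pattern is that an item is 'Positive' exactly when: row ≤ 2.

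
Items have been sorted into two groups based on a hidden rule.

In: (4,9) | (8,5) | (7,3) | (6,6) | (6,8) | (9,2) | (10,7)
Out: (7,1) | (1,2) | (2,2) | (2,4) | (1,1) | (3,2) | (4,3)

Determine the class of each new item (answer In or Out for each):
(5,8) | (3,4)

In, Out

All 'In' examples share one property — sum ≥ 10 — and every 'Out' example lacks it.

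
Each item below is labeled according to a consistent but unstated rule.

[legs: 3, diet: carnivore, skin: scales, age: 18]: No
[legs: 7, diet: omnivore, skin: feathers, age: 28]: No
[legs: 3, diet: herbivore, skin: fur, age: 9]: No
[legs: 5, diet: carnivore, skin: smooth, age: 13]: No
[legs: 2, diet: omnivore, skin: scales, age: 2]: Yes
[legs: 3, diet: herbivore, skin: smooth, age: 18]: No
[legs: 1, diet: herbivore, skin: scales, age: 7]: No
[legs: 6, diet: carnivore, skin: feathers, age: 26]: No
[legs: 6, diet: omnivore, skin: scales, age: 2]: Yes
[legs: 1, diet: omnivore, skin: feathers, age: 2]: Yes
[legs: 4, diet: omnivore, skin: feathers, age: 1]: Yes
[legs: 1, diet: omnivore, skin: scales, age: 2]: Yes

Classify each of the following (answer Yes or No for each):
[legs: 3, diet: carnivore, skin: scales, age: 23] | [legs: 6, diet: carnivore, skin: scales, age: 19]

The common property of the 'Yes' items is: age ≤ 2. No 'No' item has it.
No: [legs: 3, diet: carnivore, skin: scales, age: 23], since age = 23. No: [legs: 6, diet: carnivore, skin: scales, age: 19], since age = 19.

No, No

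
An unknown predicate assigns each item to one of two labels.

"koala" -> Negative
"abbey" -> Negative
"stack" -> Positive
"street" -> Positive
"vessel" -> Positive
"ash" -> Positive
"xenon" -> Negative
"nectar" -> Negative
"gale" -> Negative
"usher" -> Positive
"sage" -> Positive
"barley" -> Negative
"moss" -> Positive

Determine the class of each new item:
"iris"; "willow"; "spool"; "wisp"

The distinguishing property — contains 's' — holds for all the 'Positive' cases and none of the 'Negative' cases.
Positive: "iris", since has 's'.
Negative: "willow", since no 's'.
Positive: "spool", since has 's'.
Positive: "wisp", since has 's'.

Positive, Negative, Positive, Positive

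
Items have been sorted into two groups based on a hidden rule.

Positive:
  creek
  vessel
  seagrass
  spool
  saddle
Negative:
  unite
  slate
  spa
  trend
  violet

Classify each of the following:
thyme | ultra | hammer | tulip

Negative, Negative, Positive, Negative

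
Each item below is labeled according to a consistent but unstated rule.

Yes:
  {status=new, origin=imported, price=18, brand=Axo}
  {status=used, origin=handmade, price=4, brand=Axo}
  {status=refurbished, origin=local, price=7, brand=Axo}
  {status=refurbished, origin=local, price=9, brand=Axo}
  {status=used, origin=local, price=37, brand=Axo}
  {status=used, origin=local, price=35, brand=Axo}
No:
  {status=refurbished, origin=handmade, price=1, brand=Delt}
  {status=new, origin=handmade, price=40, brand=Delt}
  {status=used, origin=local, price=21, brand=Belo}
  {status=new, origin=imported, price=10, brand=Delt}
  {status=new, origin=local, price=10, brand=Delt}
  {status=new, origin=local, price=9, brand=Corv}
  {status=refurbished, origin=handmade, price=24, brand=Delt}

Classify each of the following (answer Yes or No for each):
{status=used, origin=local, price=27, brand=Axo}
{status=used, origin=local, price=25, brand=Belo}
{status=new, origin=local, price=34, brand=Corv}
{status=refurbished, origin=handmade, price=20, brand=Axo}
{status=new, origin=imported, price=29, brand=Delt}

Yes, No, No, Yes, No

'Yes' ⟺ brand is Axo.
{status=used, origin=local, price=27, brand=Axo} → brand is Axo → Yes.
{status=used, origin=local, price=25, brand=Belo} → brand is Belo → No.
{status=new, origin=local, price=34, brand=Corv} → brand is Corv → No.
{status=refurbished, origin=handmade, price=20, brand=Axo} → brand is Axo → Yes.
{status=new, origin=imported, price=29, brand=Delt} → brand is Delt → No.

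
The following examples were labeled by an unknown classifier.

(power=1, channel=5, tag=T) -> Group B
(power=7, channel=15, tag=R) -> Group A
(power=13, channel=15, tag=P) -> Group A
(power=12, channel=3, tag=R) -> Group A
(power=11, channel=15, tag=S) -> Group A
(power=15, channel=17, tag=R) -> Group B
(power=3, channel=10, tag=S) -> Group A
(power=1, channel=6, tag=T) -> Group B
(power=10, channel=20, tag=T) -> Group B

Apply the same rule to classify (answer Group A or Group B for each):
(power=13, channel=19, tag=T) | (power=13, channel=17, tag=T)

Group B, Group B

All 'Group A' examples share one property — power ≥ 3 AND channel ≤ 15 — and every 'Group B' example lacks it.
(power=13, channel=19, tag=T): Group B (power = 13, channel = 19).
(power=13, channel=17, tag=T): Group B (power = 13, channel = 17).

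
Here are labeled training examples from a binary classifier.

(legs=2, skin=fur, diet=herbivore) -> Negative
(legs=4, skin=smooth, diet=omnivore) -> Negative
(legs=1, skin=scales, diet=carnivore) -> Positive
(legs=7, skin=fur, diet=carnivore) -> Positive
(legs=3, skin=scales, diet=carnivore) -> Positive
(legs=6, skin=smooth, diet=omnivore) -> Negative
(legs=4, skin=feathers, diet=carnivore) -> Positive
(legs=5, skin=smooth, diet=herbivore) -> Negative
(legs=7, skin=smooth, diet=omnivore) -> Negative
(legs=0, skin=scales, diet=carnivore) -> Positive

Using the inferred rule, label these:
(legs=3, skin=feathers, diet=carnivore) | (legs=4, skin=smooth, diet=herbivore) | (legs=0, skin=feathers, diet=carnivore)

The simplest hypothesis consistent with all the labels is: diet is carnivore.

Positive, Negative, Positive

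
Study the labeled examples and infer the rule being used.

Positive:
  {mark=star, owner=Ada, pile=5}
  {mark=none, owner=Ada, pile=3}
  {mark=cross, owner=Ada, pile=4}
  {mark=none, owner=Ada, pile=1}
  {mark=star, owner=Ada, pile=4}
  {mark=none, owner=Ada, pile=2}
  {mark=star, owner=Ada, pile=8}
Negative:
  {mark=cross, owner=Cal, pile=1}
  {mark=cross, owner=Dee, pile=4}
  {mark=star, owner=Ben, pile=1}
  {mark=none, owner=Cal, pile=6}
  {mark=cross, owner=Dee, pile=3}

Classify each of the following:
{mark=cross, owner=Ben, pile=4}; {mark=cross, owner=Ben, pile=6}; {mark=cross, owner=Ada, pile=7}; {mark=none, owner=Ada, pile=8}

One predicate separates the groups cleanly: owner is Ada.
{mark=cross, owner=Ben, pile=4} — owner is Ben, hence Negative.
{mark=cross, owner=Ben, pile=6} — owner is Ben, hence Negative.
{mark=cross, owner=Ada, pile=7} — owner is Ada, hence Positive.
{mark=none, owner=Ada, pile=8} — owner is Ada, hence Positive.

Negative, Negative, Positive, Positive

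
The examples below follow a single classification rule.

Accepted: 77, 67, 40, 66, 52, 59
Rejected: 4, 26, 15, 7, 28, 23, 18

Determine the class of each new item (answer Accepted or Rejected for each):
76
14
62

The common property of the 'Accepted' items is: at least 40. No 'Rejected' item has it.
76: Accepted (76 ≥ 40). 14: Rejected (14 < 40). 62: Accepted (62 ≥ 40).

Accepted, Rejected, Accepted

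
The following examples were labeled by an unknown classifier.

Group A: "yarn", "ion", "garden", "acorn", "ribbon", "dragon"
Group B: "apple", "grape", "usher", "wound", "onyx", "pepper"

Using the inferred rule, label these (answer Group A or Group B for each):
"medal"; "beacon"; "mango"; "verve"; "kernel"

Comparing the two groups points to one rule — ends with 'n'.
"medal" → ends with 'l' → Group B.
"beacon" → ends with 'n' → Group A.
"mango" → ends with 'o' → Group B.
"verve" → ends with 'e' → Group B.
"kernel" → ends with 'l' → Group B.

Group B, Group A, Group B, Group B, Group B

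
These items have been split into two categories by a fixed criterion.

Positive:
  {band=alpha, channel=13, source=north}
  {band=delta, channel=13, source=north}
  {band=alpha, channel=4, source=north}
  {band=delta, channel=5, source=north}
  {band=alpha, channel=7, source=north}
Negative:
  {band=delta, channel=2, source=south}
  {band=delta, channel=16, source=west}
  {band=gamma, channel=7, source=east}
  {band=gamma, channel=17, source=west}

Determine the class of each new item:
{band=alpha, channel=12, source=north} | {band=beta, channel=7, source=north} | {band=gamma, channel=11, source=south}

Rule: source is north. This holds for each 'Positive' example and fails for each 'Negative' one.
{band=alpha, channel=12, source=north}: Positive (source is north).
{band=beta, channel=7, source=north}: Positive (source is north).
{band=gamma, channel=11, source=south}: Negative (source is south).

Positive, Positive, Negative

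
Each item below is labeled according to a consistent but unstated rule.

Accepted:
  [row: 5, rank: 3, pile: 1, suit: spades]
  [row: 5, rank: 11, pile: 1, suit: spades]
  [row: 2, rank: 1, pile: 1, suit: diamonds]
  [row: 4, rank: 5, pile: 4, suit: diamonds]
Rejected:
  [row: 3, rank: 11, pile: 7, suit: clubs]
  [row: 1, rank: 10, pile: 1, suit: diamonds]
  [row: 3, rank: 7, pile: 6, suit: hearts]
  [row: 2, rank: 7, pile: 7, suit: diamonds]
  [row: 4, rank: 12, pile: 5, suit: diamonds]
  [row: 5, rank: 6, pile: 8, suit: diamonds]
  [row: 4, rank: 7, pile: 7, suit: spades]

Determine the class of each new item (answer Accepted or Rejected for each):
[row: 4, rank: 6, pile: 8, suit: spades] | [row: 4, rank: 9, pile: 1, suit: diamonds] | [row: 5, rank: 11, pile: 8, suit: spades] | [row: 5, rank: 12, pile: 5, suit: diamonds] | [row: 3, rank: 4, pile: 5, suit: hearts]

Rejected, Accepted, Rejected, Rejected, Rejected

A rule that fits every label: pile ≤ 4 AND row ≥ 2 — true of each 'Accepted' example, false of each 'Rejected' one.
[row: 4, rank: 6, pile: 8, suit: spades]: Rejected (pile = 8, row = 4).
[row: 4, rank: 9, pile: 1, suit: diamonds]: Accepted (pile = 1, row = 4).
[row: 5, rank: 11, pile: 8, suit: spades]: Rejected (pile = 8, row = 5).
[row: 5, rank: 12, pile: 5, suit: diamonds]: Rejected (pile = 5, row = 5).
[row: 3, rank: 4, pile: 5, suit: hearts]: Rejected (pile = 5, row = 3).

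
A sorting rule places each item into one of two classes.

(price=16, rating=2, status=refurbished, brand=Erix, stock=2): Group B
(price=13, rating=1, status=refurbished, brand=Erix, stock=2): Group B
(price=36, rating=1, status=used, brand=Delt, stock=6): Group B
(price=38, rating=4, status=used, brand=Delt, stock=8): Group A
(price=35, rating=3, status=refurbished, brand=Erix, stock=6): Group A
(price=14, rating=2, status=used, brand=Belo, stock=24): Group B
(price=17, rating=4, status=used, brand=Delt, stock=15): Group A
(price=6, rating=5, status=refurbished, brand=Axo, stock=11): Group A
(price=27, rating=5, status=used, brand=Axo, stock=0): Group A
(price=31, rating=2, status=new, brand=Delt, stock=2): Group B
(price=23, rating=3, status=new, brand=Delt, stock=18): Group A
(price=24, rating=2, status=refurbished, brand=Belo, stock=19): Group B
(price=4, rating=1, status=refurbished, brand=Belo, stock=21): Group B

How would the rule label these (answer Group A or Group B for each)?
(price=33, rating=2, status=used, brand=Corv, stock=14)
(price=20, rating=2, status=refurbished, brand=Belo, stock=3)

All 'Group A' examples share one property — rating ≥ 3 — and every 'Group B' example lacks it.
(price=33, rating=2, status=used, brand=Corv, stock=14) → rating = 2 → Group B.
(price=20, rating=2, status=refurbished, brand=Belo, stock=3) → rating = 2 → Group B.

Group B, Group B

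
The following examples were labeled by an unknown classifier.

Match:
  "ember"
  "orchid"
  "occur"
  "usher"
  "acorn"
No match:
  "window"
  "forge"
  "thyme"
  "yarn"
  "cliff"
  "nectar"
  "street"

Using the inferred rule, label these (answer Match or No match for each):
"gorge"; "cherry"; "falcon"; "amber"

No match, No match, No match, Match

The common property of the 'Match' items is: starts with a vowel. No 'No match' item has it.
"gorge" → starts with 'g' → No match.
"cherry" → starts with 'c' → No match.
"falcon" → starts with 'f' → No match.
"amber" → starts with 'a' → Match.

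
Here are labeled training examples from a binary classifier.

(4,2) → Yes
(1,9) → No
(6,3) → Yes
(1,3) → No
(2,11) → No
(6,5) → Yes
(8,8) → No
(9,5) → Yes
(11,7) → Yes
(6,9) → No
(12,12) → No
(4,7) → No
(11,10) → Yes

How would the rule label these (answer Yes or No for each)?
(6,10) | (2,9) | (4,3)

The distinguishing property — first > second — holds for all the 'Yes' cases and none of the 'No' cases.
(6,10): 6 < 10 — does not pass, so No.
(2,9): 2 < 9 — does not pass, so No.
(4,3): 4 > 3 — checks out, so Yes.

No, No, Yes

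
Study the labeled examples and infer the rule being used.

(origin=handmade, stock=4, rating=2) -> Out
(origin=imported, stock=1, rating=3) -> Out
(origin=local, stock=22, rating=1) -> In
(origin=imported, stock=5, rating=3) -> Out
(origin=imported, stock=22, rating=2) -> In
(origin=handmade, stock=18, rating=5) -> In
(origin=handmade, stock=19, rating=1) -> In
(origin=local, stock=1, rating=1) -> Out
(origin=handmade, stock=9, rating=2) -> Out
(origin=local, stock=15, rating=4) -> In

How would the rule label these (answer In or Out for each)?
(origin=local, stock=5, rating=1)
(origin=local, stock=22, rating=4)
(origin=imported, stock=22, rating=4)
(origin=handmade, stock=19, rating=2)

One predicate separates the groups cleanly: stock ≥ 15.
Out: (origin=local, stock=5, rating=1), since stock = 5.
In: (origin=local, stock=22, rating=4), since stock = 22.
In: (origin=imported, stock=22, rating=4), since stock = 22.
In: (origin=handmade, stock=19, rating=2), since stock = 19.

Out, In, In, In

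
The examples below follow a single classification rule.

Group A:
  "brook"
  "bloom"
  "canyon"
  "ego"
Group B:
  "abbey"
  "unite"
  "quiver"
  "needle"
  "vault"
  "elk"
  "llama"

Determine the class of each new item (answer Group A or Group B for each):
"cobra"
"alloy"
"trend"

'Group A' ⟺ contains 'o'.
"cobra": Group A (has 'o').
"alloy": Group A (has 'o').
"trend": Group B (no 'o').

Group A, Group A, Group B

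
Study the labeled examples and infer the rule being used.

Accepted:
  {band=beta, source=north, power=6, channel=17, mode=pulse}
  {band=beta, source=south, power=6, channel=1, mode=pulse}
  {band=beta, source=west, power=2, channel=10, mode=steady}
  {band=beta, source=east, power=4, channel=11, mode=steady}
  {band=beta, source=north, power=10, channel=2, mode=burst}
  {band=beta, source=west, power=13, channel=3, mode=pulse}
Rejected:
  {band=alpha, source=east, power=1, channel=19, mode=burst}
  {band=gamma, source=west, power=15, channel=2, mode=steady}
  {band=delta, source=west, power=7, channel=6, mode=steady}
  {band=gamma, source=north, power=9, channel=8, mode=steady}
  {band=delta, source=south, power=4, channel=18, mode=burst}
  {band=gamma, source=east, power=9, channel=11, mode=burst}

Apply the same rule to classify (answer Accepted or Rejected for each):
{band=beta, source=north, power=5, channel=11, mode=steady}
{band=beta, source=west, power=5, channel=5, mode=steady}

'Accepted' ⟺ band is beta.
{band=beta, source=north, power=5, channel=11, mode=steady}: band is beta — fits, so Accepted. {band=beta, source=west, power=5, channel=5, mode=steady}: band is beta — fits, so Accepted.

Accepted, Accepted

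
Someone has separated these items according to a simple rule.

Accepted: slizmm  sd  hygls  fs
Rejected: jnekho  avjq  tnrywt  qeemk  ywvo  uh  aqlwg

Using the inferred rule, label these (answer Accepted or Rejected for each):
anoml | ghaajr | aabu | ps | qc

Rejected, Rejected, Rejected, Accepted, Rejected

Every 'Accepted' example satisfies: contains 's'. None of the 'Rejected' examples do.
anoml → no 's' → Rejected.
ghaajr → no 's' → Rejected.
aabu → no 's' → Rejected.
ps → has 's' → Accepted.
qc → no 's' → Rejected.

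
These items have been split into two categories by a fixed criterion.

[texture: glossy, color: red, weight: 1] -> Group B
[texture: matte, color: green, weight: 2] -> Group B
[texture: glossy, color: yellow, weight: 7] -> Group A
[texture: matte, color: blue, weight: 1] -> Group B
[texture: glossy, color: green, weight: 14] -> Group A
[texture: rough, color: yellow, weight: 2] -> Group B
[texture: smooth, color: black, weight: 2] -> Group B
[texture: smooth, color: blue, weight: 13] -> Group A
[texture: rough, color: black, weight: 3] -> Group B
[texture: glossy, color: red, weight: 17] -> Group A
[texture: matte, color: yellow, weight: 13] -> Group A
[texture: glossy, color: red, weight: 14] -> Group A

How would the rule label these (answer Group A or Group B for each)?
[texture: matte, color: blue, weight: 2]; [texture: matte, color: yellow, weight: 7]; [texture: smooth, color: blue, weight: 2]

The simplest hypothesis consistent with all the labels is: weight ≥ 7.

Group B, Group A, Group B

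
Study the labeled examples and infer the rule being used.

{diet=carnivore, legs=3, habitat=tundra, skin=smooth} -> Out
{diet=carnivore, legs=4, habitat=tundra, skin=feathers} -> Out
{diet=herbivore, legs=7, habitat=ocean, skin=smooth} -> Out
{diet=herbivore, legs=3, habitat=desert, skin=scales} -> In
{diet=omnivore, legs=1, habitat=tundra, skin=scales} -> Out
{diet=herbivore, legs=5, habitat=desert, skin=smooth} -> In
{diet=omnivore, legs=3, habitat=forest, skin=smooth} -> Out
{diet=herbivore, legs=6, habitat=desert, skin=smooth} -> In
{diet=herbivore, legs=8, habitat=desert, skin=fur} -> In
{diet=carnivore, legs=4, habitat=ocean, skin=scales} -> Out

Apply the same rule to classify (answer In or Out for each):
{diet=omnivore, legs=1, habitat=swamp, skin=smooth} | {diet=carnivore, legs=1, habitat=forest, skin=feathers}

The classifier is using: habitat is desert.
Out: {diet=omnivore, legs=1, habitat=swamp, skin=smooth}, since habitat is swamp. Out: {diet=carnivore, legs=1, habitat=forest, skin=feathers}, since habitat is forest.

Out, Out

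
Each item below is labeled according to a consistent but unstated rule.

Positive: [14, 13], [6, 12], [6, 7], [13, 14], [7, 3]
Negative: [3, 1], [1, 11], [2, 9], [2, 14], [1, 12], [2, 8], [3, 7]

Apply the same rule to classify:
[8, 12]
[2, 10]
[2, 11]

The simplest hypothesis consistent with all the labels is: first ≥ 6.
[8, 12]: Positive (first 8).
[2, 10]: Negative (first 2).
[2, 11]: Negative (first 2).

Positive, Negative, Negative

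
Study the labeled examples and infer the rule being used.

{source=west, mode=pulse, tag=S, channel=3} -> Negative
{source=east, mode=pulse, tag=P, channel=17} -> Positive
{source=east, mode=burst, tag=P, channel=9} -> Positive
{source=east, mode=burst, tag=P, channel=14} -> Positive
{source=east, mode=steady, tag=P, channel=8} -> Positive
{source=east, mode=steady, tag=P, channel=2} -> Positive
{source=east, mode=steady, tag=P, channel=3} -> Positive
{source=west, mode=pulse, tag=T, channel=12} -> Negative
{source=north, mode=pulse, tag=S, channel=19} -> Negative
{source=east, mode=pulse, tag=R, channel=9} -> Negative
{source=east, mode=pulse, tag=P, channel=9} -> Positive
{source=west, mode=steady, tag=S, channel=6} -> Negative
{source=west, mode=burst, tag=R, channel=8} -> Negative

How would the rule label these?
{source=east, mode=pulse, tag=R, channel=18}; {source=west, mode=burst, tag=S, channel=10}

Looking at the examples, the only property every 'Positive' case has and every 'Negative' case lacks is: tag is P.
{source=east, mode=pulse, tag=R, channel=18}: Negative (tag is R). {source=west, mode=burst, tag=S, channel=10}: Negative (tag is S).

Negative, Negative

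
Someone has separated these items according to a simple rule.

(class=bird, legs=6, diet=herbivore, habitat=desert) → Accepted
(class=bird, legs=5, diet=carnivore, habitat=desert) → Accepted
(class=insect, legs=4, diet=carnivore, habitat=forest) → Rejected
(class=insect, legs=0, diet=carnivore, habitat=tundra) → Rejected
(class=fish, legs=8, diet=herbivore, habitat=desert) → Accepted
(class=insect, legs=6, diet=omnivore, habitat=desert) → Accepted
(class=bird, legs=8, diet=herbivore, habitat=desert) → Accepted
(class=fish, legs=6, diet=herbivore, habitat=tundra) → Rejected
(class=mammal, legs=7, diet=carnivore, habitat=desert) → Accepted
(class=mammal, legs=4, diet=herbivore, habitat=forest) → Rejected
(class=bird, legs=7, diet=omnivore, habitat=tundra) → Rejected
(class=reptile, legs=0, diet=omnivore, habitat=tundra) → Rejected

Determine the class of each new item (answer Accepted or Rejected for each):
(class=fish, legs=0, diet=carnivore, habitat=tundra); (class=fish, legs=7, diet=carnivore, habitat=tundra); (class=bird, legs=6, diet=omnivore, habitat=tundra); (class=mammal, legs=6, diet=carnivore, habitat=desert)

Comparing the two groups points to one rule — habitat is desert.
(class=fish, legs=0, diet=carnivore, habitat=tundra) → habitat is tundra → Rejected. (class=fish, legs=7, diet=carnivore, habitat=tundra) → habitat is tundra → Rejected. (class=bird, legs=6, diet=omnivore, habitat=tundra) → habitat is tundra → Rejected. (class=mammal, legs=6, diet=carnivore, habitat=desert) → habitat is desert → Accepted.

Rejected, Rejected, Rejected, Accepted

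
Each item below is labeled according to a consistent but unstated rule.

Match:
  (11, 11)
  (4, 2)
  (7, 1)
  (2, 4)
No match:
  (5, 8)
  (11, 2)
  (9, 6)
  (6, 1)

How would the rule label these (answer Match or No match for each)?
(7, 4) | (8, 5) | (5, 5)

A rule that fits every label: sum is even — true of each 'Match' example, false of each 'No match' one.
(7, 4): No match (7+4 = 11). (8, 5): No match (8+5 = 13). (5, 5): Match (5+5 = 10).

No match, No match, Match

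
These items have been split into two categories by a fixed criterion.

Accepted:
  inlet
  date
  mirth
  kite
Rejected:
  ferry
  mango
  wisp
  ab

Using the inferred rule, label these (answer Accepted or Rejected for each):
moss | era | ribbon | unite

Rule: contains 't'. This holds for each 'Accepted' example and fails for each 'Rejected' one.
moss → no 't' → Rejected.
era → no 't' → Rejected.
ribbon → no 't' → Rejected.
unite → has 't' → Accepted.

Rejected, Rejected, Rejected, Accepted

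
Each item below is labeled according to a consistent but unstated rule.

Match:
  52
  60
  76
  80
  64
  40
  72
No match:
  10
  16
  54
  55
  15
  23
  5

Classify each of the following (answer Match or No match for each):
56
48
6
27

The simplest hypothesis consistent with all the labels is: multiple of 4 AND at least 23.
56 — 56 = 4·14, 56 ≥ 23, hence Match.
48 — 48 = 4·12, 48 ≥ 23, hence Match.
6 — 6 = 4·1 + 2, 6 < 23, hence No match.
27 — 27 = 4·6 + 3, 27 ≥ 23, hence No match.

Match, Match, No match, No match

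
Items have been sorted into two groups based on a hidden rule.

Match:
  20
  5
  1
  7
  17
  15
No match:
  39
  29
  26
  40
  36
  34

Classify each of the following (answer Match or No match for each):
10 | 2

All 'Match' examples share one property — at most 20 — and every 'No match' example lacks it.
10 → 10 ≤ 20 → Match.
2 → 2 ≤ 20 → Match.

Match, Match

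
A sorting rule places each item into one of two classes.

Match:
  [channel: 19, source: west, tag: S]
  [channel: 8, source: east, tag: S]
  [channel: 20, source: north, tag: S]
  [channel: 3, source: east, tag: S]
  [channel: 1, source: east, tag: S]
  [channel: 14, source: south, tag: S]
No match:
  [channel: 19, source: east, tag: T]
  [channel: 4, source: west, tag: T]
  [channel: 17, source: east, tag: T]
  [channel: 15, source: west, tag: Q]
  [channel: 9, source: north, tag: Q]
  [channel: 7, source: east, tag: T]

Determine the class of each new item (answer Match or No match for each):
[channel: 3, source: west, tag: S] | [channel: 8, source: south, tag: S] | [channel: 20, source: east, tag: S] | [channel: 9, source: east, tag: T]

The distinguishing property — tag is S — holds for all the 'Match' cases and none of the 'No match' cases.

Match, Match, Match, No match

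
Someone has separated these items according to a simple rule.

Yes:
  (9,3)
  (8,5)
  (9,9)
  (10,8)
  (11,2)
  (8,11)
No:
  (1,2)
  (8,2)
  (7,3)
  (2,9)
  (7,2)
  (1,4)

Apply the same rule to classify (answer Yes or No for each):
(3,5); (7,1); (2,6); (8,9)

'Yes' ⟺ sum ≥ 12.

No, No, No, Yes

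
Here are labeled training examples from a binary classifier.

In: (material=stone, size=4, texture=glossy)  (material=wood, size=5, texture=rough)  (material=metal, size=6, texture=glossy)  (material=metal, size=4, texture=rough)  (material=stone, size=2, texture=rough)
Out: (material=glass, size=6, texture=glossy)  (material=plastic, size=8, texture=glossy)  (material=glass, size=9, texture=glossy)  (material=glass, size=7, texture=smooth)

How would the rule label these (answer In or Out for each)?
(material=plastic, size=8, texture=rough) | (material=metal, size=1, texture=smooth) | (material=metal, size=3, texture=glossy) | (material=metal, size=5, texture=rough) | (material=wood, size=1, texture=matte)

Out, In, In, In, In

The simplest hypothesis consistent with all the labels is: material is metal OR size ≤ 5.
(material=plastic, size=8, texture=rough): material is plastic, size = 8 — does not satisfy this, so Out. (material=metal, size=1, texture=smooth): material is metal, size = 1 — qualifies, so In. (material=metal, size=3, texture=glossy): material is metal, size = 3 — qualifies, so In. (material=metal, size=5, texture=rough): material is metal, size = 5 — qualifies, so In. (material=wood, size=1, texture=matte): material is wood, size = 1 — qualifies, so In.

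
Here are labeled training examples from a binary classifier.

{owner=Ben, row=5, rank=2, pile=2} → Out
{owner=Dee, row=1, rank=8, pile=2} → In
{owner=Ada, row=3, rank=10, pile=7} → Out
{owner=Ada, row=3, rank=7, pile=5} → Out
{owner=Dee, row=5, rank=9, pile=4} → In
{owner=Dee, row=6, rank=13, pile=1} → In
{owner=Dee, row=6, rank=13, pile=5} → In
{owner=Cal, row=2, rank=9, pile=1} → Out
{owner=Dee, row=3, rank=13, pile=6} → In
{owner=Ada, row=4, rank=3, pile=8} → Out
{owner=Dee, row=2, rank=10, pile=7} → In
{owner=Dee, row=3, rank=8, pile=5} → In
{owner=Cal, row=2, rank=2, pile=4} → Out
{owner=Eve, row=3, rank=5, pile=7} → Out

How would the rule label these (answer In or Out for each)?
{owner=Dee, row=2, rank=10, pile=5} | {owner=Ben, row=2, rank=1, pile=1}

In, Out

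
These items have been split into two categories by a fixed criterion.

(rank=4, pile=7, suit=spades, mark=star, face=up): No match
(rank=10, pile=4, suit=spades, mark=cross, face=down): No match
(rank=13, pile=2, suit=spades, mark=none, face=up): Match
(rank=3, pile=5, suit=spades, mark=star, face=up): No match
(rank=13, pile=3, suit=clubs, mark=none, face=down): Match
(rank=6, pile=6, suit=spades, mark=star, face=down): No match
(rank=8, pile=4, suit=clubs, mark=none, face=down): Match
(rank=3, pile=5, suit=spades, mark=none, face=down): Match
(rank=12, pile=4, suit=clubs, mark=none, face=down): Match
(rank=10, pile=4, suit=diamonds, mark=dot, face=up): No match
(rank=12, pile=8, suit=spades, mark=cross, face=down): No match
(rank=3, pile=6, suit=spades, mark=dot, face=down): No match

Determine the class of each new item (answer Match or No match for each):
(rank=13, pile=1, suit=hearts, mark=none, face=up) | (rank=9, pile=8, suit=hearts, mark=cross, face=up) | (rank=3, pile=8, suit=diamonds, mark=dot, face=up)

Match, No match, No match

Rule: mark is none. This holds for each 'Match' example and fails for each 'No match' one.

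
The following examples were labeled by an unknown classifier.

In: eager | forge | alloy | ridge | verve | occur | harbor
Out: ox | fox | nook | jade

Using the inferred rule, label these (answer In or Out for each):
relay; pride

The pattern is that an item is 'In' exactly when: length ≥ 5.

In, In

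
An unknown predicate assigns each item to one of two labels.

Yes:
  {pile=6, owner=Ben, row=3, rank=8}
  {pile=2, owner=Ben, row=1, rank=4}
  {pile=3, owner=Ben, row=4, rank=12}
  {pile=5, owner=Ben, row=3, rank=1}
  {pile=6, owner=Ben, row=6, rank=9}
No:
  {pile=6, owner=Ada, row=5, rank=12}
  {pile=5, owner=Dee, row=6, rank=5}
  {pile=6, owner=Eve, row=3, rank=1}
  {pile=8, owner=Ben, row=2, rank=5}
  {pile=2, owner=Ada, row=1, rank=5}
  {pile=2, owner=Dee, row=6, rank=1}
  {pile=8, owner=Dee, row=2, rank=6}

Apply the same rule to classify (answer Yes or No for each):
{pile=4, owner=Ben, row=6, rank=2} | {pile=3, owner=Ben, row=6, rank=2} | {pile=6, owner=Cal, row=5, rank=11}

Yes, Yes, No

All 'Yes' examples share one property — owner is Ben AND pile ≤ 6 — and every 'No' example lacks it.
{pile=4, owner=Ben, row=6, rank=2} — owner is Ben, pile = 4, hence Yes. {pile=3, owner=Ben, row=6, rank=2} — owner is Ben, pile = 3, hence Yes. {pile=6, owner=Cal, row=5, rank=11} — owner is Cal, pile = 6, hence No.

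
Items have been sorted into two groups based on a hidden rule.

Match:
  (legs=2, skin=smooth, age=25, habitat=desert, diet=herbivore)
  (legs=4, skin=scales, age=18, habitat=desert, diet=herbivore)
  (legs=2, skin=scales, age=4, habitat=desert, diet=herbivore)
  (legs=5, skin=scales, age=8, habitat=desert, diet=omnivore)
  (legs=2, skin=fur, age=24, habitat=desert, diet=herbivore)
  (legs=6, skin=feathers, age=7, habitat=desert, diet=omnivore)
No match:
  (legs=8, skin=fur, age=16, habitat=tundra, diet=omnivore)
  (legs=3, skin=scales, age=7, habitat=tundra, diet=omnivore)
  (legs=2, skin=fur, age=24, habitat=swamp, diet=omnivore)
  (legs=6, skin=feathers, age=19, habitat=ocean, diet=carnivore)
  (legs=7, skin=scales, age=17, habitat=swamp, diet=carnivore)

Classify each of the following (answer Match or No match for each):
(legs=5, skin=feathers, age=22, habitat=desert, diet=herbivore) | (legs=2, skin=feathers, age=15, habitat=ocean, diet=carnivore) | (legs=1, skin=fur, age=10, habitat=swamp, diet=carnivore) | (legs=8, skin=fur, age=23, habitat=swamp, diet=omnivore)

Match, No match, No match, No match

Every 'Match' example satisfies: habitat is desert. None of the 'No match' examples do.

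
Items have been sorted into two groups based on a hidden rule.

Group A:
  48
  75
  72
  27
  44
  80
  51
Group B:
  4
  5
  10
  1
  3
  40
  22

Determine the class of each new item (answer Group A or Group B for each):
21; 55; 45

Group B, Group A, Group A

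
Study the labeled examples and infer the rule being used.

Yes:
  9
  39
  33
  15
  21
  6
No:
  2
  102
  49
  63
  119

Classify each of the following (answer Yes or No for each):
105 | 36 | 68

No, Yes, No

The common property of the 'Yes' items is: multiple of 3 AND at most 39. No 'No' item has it.
105: 105 = 3·35, 105 > 39, lacks this property → No.
36: 36 = 3·12, 36 ≤ 39, checks out → Yes.
68: 68 = 3·22 + 2, 68 > 39, lacks this property → No.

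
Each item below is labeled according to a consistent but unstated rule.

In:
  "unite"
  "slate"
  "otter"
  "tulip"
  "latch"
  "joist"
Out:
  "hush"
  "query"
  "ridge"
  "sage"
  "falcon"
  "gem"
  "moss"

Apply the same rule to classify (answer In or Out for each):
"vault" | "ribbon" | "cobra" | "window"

In, Out, Out, Out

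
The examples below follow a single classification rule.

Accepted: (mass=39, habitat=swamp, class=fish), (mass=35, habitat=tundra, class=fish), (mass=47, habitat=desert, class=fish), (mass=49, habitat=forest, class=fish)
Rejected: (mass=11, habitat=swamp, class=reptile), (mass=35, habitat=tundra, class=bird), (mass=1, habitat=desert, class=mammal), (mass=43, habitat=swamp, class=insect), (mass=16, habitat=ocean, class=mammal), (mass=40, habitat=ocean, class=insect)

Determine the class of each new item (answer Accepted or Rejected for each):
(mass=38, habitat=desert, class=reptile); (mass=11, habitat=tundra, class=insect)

Rejected, Rejected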